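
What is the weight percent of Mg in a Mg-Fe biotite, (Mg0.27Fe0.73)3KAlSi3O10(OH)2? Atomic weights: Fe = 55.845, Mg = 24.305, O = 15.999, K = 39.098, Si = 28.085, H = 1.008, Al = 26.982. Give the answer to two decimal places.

4.05 mass %

Molar mass of (Mg0.27Fe0.73)3KAlSi3O10(OH)2: 0.81·24.305 + 2.19·55.845 + 1·39.098 + 1·26.982 + 3·28.085 + 12·15.999 + 2·1.008 = 486.327 g/mol.
Mass of Mg per formula unit: 0.81 × 24.305 = 19.687 g.
Weight fraction Mg = 19.687 / 486.327 = 0.0405.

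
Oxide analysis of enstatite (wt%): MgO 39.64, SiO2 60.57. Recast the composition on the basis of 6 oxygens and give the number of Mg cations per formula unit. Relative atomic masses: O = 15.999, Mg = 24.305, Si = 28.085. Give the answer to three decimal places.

1.967 Mg apfu

MgO: 39.64/40.304 = 0.98353 mol → 0.98353 mol Mg, 0.98353 mol O.
SiO2: 60.57/60.083 = 1.00811 mol → 1.00811 mol Si, 2.01622 mol O.
Total oxygen = 2.99975 mol. Normalization factor = 6/2.99975 = 2.00017.
Mg per 6 O = 0.98353 × 2.00017 = 1.967.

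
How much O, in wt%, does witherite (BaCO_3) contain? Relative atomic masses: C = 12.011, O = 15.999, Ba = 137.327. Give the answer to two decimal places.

M(BaCO_3) = 197.335 g/mol.
O contributes 3 × 15.999 = 47.997 g per mole.
47.997/197.335 = 0.2432 → 24.32%.

24.32 wt%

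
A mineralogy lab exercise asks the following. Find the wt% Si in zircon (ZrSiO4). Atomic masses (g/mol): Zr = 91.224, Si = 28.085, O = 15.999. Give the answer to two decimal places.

15.32 mass %

Formula mass = 1·91.224 + 1·28.085 + 4·15.999 = 183.305 g/mol, of which 28.085 g is Si.
So Si makes up 28.085/183.305 = 0.1532 of the mass, i.e. 15.32%.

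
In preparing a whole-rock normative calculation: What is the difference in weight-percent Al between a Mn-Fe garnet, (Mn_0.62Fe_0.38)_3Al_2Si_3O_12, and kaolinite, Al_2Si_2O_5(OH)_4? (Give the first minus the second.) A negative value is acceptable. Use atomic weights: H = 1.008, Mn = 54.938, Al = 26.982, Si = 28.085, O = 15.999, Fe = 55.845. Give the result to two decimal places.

First mineral: 53.964 g Al in 496.055 g formula = 10.88 wt% Al.
Second mineral: 53.964 g Al in 258.157 g formula = 20.90 wt% Al.
10.88% − 20.90% gives a difference of -10.02 percentage points.

-10.02 percentage points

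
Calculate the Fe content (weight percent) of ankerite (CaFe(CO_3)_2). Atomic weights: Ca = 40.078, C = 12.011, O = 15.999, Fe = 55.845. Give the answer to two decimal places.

Formula mass = 1*40.078 + 1*55.845 + 2*12.011 + 6*15.999 = 215.939 g/mol, of which 55.845 g is Fe.
So Fe makes up 55.845/215.939 = 0.2586 of the mass, i.e. 25.86%.

25.86 weight percent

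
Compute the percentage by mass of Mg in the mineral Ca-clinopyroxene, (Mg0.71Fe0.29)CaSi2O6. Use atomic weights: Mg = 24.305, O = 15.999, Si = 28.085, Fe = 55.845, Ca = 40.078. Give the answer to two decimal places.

Formula mass = 0.71×24.305 + 0.29×55.845 + 1×40.078 + 2×28.085 + 6×15.999 = 225.694 g/mol, of which 17.257 g is Mg.
So Mg makes up 17.257/225.694 = 0.0765 of the mass, i.e. 7.65%.

7.65 wt%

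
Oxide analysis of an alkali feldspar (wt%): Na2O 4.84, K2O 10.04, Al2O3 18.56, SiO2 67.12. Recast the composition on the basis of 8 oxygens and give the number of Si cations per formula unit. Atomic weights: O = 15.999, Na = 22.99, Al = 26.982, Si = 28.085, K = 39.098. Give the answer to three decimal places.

Na2O: 4.84/61.979 = 0.07809 mol → 0.15618 mol Na, 0.07809 mol O.
K2O: 10.04/94.195 = 0.10659 mol → 0.21318 mol K, 0.10659 mol O.
Al2O3: 18.56/101.961 = 0.18203 mol → 0.36406 mol Al, 0.54609 mol O.
SiO2: 67.12/60.083 = 1.11712 mol → 1.11712 mol Si, 2.23424 mol O.
Total oxygen = 2.96501 mol. Normalization factor = 8/2.96501 = 2.69814.
Si per 8 O = 1.11712 × 2.69814 = 3.014.

3.014 Si apfu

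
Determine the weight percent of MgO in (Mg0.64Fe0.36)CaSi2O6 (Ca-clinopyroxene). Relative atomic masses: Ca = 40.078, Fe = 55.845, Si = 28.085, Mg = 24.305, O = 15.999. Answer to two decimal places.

Formula mass = 227.901 g/mol.
0.64 Mg → 0.6400 mol MgO per formula unit; M(MgO) = 40.304, so MgO mass = 25.795 g.
25.795/227.901 × 100 = 11.32 wt%.

11.32 wt%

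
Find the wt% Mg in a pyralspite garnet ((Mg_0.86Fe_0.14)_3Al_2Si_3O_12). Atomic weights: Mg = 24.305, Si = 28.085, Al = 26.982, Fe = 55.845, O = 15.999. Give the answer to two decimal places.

M((Mg_0.86Fe_0.14)_3Al_2Si_3O_12) = 416.369 g/mol.
Mg contributes 2.58 × 24.305 = 62.707 g per mole.
62.707/416.369 = 0.1506 → 15.06%.

15.06 wt%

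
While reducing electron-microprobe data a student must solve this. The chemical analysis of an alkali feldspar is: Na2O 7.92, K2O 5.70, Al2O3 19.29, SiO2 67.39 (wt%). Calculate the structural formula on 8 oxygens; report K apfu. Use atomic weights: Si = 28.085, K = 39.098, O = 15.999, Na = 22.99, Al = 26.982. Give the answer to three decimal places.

Na2O: 7.92/61.979 = 0.12779 mol → 0.25558 mol Na, 0.12779 mol O.
K2O: 5.70/94.195 = 0.06051 mol → 0.12102 mol K, 0.06051 mol O.
Al2O3: 19.29/101.961 = 0.18919 mol → 0.37838 mol Al, 0.56757 mol O.
SiO2: 67.39/60.083 = 1.12162 mol → 1.12162 mol Si, 2.24324 mol O.
Total oxygen = 2.99911 mol. Normalization factor = 8/2.99911 = 2.66746.
K per 8 O = 0.12102 × 2.66746 = 0.323.

0.323 K apfu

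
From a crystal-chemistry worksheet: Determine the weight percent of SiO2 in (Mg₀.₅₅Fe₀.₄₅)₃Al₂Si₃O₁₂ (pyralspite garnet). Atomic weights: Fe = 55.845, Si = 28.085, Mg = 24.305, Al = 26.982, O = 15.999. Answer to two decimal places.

M((Mg₀.₅₅Fe₀.₄₅)₃Al₂Si₃O₁₂) = 445.701 g/mol; M(SiO2) = 60.083 g/mol.
Moles SiO2 per formula unit = 3 Si ÷ 1 = 3.0000.
SiO2 fraction = (3.0000 × 60.083) / 445.701 = 180.249/445.701 = 0.4044.

40.44 wt%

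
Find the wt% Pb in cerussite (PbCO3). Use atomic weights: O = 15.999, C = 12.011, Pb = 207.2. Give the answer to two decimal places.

77.54 wt%

M(PbCO3) = 267.208 g/mol.
Pb contributes 1 × 207.2 = 207.200 g per mole.
207.200/267.208 = 0.7754 → 77.54%.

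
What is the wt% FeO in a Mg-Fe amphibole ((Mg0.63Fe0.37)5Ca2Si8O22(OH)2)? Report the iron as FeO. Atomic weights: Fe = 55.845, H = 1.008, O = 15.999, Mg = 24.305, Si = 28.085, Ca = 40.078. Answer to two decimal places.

15.26 wt%

M((Mg0.63Fe0.37)5Ca2Si8O22(OH)2) = 870.702 g/mol; M(FeO) = 71.844 g/mol.
Moles FeO per formula unit = 1.85 Fe ÷ 1 = 1.8500.
FeO fraction = (1.8500 × 71.844) / 870.702 = 132.911/870.702 = 0.1526.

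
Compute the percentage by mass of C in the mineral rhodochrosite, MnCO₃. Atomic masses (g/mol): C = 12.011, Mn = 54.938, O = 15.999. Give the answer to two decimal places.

Formula mass = 1·54.938 + 1·12.011 + 3·15.999 = 114.946 g/mol, of which 12.011 g is C.
So C makes up 12.011/114.946 = 0.1045 of the mass, i.e. 10.45%.

10.45 mass %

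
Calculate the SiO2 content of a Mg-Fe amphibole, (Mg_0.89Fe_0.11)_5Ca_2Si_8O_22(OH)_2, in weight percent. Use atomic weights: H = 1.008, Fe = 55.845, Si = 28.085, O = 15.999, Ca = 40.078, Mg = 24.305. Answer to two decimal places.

M((Mg_0.89Fe_0.11)_5Ca_2Si_8O_22(OH)_2) = 829.700 g/mol; M(SiO2) = 60.083 g/mol.
Moles SiO2 per formula unit = 8 Si ÷ 1 = 8.0000.
SiO2 fraction = (8.0000 × 60.083) / 829.700 = 480.664/829.700 = 0.5793.

57.93 wt%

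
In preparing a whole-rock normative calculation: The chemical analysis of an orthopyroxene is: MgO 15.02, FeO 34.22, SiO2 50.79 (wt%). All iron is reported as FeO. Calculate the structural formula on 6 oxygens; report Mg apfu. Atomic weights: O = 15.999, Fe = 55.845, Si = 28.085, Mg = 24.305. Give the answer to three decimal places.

0.880 Mg apfu

MgO (M=40.304): mol = 0.37267; Mg = 0.37267, O = 0.37267.
FeO (M=71.844): mol = 0.47631; Fe = 0.47631, O = 0.47631.
SiO2 (M=60.083): mol = 0.84533; Si = 0.84533, O = 1.69066.
ΣO = 2.53964; factor = 6/ΣO = 2.36254.
Mg apfu = 0.37267 × 2.36254 = 0.880.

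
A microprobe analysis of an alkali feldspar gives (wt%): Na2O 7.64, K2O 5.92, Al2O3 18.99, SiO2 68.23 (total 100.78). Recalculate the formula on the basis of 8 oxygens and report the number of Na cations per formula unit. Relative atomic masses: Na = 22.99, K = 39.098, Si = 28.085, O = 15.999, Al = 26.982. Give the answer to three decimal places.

0.654 Na apfu

Na2O: 7.64/61.979 = 0.12327 mol → 0.24654 mol Na, 0.12327 mol O.
K2O: 5.92/94.195 = 0.06285 mol → 0.12570 mol K, 0.06285 mol O.
Al2O3: 18.99/101.961 = 0.18625 mol → 0.37250 mol Al, 0.55875 mol O.
SiO2: 68.23/60.083 = 1.13560 mol → 1.13560 mol Si, 2.27120 mol O.
Total oxygen = 3.01607 mol. Normalization factor = 8/3.01607 = 2.65246.
Na per 8 O = 0.24654 × 2.65246 = 0.654.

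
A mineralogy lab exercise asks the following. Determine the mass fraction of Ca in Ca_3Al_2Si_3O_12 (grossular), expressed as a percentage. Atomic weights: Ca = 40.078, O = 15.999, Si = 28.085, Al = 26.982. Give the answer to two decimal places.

26.69 mass %

Formula mass = 3·40.078 + 2·26.982 + 3·28.085 + 12·15.999 = 450.441 g/mol, of which 120.234 g is Ca.
So Ca makes up 120.234/450.441 = 0.2669 of the mass, i.e. 26.69%.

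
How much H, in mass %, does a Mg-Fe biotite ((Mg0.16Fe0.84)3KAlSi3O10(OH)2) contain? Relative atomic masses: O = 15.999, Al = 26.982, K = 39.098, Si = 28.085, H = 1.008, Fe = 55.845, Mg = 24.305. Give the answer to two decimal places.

Formula mass = 0.48×24.305 + 2.52×55.845 + 1×39.098 + 1×26.982 + 3×28.085 + 12×15.999 + 2×1.008 = 496.735 g/mol, of which 2.016 g is H.
So H makes up 2.016/496.735 = 0.0041 of the mass, i.e. 0.41%.

0.41 mass %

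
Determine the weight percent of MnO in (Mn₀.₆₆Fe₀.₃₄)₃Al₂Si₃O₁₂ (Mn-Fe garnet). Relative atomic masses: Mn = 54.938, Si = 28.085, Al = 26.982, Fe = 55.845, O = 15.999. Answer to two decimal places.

28.32 wt%

Formula mass = 495.946 g/mol.
1.98 Mn → 1.9800 mol MnO per formula unit; M(MnO) = 70.937, so MnO mass = 140.455 g.
140.455/495.946 × 100 = 28.32 wt%.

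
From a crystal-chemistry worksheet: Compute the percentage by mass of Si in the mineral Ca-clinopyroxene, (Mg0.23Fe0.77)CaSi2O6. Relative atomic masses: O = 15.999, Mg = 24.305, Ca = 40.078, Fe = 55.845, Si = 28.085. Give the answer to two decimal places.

Formula mass = 0.23*24.305 + 0.77*55.845 + 1*40.078 + 2*28.085 + 6*15.999 = 240.833 g/mol, of which 56.170 g is Si.
So Si makes up 56.170/240.833 = 0.2332 of the mass, i.e. 23.32%.

23.32 weight percent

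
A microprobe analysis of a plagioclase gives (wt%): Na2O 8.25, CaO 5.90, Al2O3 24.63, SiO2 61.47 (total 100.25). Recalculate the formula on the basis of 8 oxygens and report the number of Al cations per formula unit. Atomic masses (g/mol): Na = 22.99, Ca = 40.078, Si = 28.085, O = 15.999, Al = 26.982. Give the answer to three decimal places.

Na2O (M=61.979): mol = 0.13311; Na = 0.26622, O = 0.13311.
CaO (M=56.077): mol = 0.10521; Ca = 0.10521, O = 0.10521.
Al2O3 (M=101.961): mol = 0.24156; Al = 0.48312, O = 0.72468.
SiO2 (M=60.083): mol = 1.02308; Si = 1.02308, O = 2.04616.
ΣO = 3.00916; factor = 8/ΣO = 2.65855.
Al apfu = 0.48312 × 2.65855 = 1.284.

1.284 Al apfu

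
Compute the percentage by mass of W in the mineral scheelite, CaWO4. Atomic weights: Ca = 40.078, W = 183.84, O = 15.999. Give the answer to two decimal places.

Formula mass = 1·40.078 + 1·183.84 + 4·15.999 = 287.914 g/mol, of which 183.840 g is W.
So W makes up 183.840/287.914 = 0.6385 of the mass, i.e. 63.85%.

63.85 weight percent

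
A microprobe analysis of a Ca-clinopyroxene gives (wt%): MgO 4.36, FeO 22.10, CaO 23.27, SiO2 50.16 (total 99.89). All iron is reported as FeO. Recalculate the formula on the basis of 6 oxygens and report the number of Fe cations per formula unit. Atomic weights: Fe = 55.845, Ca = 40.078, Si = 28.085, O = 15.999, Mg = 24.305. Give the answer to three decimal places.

4.36 wt% MgO ÷ 40.304 g/mol = 0.10818 mol, giving 0.10818 Mg and 0.10818 O.
22.10 wt% FeO ÷ 71.844 g/mol = 0.30761 mol, giving 0.30761 Fe and 0.30761 O.
23.27 wt% CaO ÷ 56.077 g/mol = 0.41497 mol, giving 0.41497 Ca and 0.41497 O.
50.16 wt% SiO2 ÷ 60.083 g/mol = 0.83485 mol, giving 0.83485 Si and 1.66970 O.
Oxygen sums to 2.50046; scaling by 6/2.50046 = 2.39956 puts the formula on 6 O.
Fe: 0.30761 × 2.39956 = 0.738 atoms per formula unit.

0.738 Fe apfu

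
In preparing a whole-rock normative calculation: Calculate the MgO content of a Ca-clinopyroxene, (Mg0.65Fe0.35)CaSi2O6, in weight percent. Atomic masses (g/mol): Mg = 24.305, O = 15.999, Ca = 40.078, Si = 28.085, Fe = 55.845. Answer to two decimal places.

Molar mass of (Mg0.65Fe0.35)CaSi2O6 = 0.65·24.305 + 0.35·55.845 + 1·40.078 + 2·28.085 + 6·15.999 = 227.586 g/mol.
Each formula unit contains 0.65 Mg, equivalent to 0.65/1 = 0.6500 mol MgO.
M(MgO) = 1×24.305 + 1×15.999 = 40.304 g/mol.
Mass of MgO per formula unit = 0.6500 × 40.304 = 26.198 g.
MgO wt% = 26.198 / 227.586 × 100 = 11.51%.

11.51 wt%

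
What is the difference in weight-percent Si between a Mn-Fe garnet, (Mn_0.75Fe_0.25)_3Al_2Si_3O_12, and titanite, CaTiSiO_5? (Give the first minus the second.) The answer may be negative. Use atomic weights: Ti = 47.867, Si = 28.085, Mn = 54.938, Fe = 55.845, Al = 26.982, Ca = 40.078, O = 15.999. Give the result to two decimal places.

2.67 percentage points

M((Mn_0.75Fe_0.25)_3Al_2Si_3O_12) = 495.701 g/mol, so wt% Si = 84.255/495.701 × 100 = 17.00%.
M(CaTiSiO_5) = 196.025 g/mol, so wt% Si = 28.085/196.025 × 100 = 14.33%.
17.00 − 14.33 = 2.67 pp.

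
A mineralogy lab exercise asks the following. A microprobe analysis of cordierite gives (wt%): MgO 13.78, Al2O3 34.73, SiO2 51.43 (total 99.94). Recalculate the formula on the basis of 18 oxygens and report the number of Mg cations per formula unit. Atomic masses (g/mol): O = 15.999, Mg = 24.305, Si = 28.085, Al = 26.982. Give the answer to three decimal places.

2.001 Mg apfu

MgO: 13.78/40.304 = 0.34190 mol → 0.34190 mol Mg, 0.34190 mol O.
Al2O3: 34.73/101.961 = 0.34062 mol → 0.68124 mol Al, 1.02186 mol O.
SiO2: 51.43/60.083 = 0.85598 mol → 0.85598 mol Si, 1.71196 mol O.
Total oxygen = 3.07572 mol. Normalization factor = 18/3.07572 = 5.85229.
Mg per 18 O = 0.34190 × 5.85229 = 2.001.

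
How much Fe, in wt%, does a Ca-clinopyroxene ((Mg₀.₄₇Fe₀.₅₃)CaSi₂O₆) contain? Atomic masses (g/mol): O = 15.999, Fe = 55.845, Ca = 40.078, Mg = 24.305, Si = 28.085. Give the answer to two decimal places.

12.69 wt%

M((Mg₀.₄₇Fe₀.₅₃)CaSi₂O₆) = 233.263 g/mol.
Fe contributes 0.53 × 55.845 = 29.598 g per mole.
29.598/233.263 = 0.1269 → 12.69%.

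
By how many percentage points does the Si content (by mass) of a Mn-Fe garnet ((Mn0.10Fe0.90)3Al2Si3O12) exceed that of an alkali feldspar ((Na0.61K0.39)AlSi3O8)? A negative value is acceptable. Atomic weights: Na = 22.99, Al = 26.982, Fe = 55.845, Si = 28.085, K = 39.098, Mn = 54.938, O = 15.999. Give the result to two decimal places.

M((Mn0.10Fe0.90)3Al2Si3O12) = 497.470 g/mol, so wt% Si = 84.255/497.470 × 100 = 16.94%.
M((Na0.61K0.39)AlSi3O8) = 268.501 g/mol, so wt% Si = 84.255/268.501 × 100 = 31.38%.
16.94 − 31.38 = -14.44 pp.

-14.44 percentage points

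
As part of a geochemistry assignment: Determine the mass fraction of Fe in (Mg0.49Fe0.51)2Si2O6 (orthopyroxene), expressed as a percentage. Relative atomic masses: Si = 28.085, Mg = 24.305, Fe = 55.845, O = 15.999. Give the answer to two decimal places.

24.45 mass %

Molar mass of (Mg0.49Fe0.51)2Si2O6: 0.98×24.305 + 1.02×55.845 + 2×28.085 + 6×15.999 = 232.945 g/mol.
Mass of Fe per formula unit: 1.02 × 55.845 = 56.962 g.
Weight fraction Fe = 56.962 / 232.945 = 0.2445.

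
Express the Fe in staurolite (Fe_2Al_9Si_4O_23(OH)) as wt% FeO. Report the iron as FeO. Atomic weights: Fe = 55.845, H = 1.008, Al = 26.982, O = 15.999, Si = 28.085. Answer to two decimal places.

M(Fe_2Al_9Si_4O_23(OH)) = 851.852 g/mol; M(FeO) = 71.844 g/mol.
Moles FeO per formula unit = 2 Fe ÷ 1 = 2.0000.
FeO fraction = (2.0000 × 71.844) / 851.852 = 143.688/851.852 = 0.1687.

16.87 wt%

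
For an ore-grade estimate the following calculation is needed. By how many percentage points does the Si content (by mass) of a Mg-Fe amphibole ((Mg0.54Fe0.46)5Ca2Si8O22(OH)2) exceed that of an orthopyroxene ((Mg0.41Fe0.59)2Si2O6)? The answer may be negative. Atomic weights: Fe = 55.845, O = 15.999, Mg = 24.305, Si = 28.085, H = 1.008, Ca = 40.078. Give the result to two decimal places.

1.79 percentage points

First mineral: 224.680 g Si in 884.895 g formula = 25.39 wt% Si.
Second mineral: 56.170 g Si in 237.991 g formula = 23.60 wt% Si.
25.39% − 23.60% gives a difference of 1.79 percentage points.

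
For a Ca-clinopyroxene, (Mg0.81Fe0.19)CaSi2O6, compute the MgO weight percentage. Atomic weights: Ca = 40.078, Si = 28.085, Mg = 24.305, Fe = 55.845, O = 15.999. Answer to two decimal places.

14.67 wt%

Molar mass of (Mg0.81Fe0.19)CaSi2O6 = 0.81·24.305 + 0.19·55.845 + 1·40.078 + 2·28.085 + 6·15.999 = 222.540 g/mol.
Each formula unit contains 0.81 Mg, equivalent to 0.81/1 = 0.8100 mol MgO.
M(MgO) = 1×24.305 + 1×15.999 = 40.304 g/mol.
Mass of MgO per formula unit = 0.8100 × 40.304 = 32.646 g.
MgO wt% = 32.646 / 222.540 × 100 = 14.67%.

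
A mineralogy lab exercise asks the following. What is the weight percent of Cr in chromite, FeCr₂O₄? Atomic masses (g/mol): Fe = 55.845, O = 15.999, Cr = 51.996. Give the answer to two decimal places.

46.46 weight percent

Formula mass = 1·55.845 + 2·51.996 + 4·15.999 = 223.833 g/mol, of which 103.992 g is Cr.
So Cr makes up 103.992/223.833 = 0.4646 of the mass, i.e. 46.46%.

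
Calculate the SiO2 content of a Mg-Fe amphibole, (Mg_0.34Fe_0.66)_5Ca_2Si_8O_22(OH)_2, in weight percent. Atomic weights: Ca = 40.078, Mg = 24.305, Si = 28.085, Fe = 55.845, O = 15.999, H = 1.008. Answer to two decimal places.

52.45 wt%

Molar mass of (Mg_0.34Fe_0.66)_5Ca_2Si_8O_22(OH)_2 = 1.70×24.305 + 3.30×55.845 + 2×40.078 + 8×28.085 + 24×15.999 + 2×1.008 = 916.435 g/mol.
Each formula unit contains 8 Si, equivalent to 8/1 = 8.0000 mol SiO2.
M(SiO2) = 1×28.085 + 2×15.999 = 60.083 g/mol.
Mass of SiO2 per formula unit = 8.0000 × 60.083 = 480.664 g.
SiO2 wt% = 480.664 / 916.435 × 100 = 52.45%.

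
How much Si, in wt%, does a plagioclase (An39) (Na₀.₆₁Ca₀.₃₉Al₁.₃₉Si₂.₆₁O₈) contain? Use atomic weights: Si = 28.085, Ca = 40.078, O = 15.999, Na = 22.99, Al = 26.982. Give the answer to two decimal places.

Molar mass of Na₀.₆₁Ca₀.₃₉Al₁.₃₉Si₂.₆₁O₈: 0.61×22.99 + 0.39×40.078 + 1.39×26.982 + 2.61×28.085 + 8×15.999 = 268.453 g/mol.
Mass of Si per formula unit: 2.61 × 28.085 = 73.302 g.
Weight fraction Si = 73.302 / 268.453 = 0.2731.

27.31 wt%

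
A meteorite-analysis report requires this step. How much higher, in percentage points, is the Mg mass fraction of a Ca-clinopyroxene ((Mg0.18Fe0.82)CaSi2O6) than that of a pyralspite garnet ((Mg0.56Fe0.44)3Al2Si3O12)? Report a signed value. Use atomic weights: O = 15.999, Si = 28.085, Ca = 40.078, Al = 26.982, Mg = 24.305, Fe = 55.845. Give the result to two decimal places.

First mineral: 4.375 g Mg in 242.410 g formula = 1.80 wt% Mg.
Second mineral: 40.832 g Mg in 444.755 g formula = 9.18 wt% Mg.
1.80% − 9.18% gives a difference of -7.38 percentage points.

-7.38 percentage points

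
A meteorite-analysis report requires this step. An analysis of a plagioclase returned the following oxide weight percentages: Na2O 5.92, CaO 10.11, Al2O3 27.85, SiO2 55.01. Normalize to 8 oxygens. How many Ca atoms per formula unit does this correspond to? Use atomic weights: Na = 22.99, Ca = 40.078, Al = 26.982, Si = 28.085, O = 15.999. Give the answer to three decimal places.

0.493 Ca apfu

5.92 wt% Na2O ÷ 61.979 g/mol = 0.09552 mol, giving 0.19104 Na and 0.09552 O.
10.11 wt% CaO ÷ 56.077 g/mol = 0.18029 mol, giving 0.18029 Ca and 0.18029 O.
27.85 wt% Al2O3 ÷ 101.961 g/mol = 0.27314 mol, giving 0.54628 Al and 0.81942 O.
55.01 wt% SiO2 ÷ 60.083 g/mol = 0.91557 mol, giving 0.91557 Si and 1.83114 O.
Oxygen sums to 2.92637; scaling by 8/2.92637 = 2.73376 puts the formula on 8 O.
Ca: 0.18029 × 2.73376 = 0.493 atoms per formula unit.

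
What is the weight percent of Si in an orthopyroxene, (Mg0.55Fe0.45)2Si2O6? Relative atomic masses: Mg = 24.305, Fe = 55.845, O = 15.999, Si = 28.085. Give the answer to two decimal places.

M((Mg0.55Fe0.45)2Si2O6) = 229.160 g/mol.
Si contributes 2 × 28.085 = 56.170 g per mole.
56.170/229.160 = 0.2451 → 24.51%.

24.51 wt%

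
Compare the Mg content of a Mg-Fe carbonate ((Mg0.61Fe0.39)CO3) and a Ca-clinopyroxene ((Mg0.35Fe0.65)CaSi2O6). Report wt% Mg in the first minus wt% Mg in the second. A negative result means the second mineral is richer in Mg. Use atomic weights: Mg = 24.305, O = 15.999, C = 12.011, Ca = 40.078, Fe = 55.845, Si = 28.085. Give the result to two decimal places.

11.76 percentage points

First mineral: 14.826 g Mg in 96.614 g formula = 15.35 wt% Mg.
Second mineral: 8.507 g Mg in 237.048 g formula = 3.59 wt% Mg.
15.35% − 3.59% gives a difference of 11.76 percentage points.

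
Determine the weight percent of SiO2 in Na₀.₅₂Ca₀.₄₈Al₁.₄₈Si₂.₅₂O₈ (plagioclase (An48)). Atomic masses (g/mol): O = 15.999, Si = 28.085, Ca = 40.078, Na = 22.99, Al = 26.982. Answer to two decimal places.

Formula mass = 269.892 g/mol.
2.52 Si → 2.5200 mol SiO2 per formula unit; M(SiO2) = 60.083, so SiO2 mass = 151.409 g.
151.409/269.892 × 100 = 56.10 wt%.

56.10 wt%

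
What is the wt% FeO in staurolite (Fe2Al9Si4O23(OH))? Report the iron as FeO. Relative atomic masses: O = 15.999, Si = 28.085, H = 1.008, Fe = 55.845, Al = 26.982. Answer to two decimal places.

M(Fe2Al9Si4O23(OH)) = 851.852 g/mol; M(FeO) = 71.844 g/mol.
Moles FeO per formula unit = 2 Fe ÷ 1 = 2.0000.
FeO fraction = (2.0000 × 71.844) / 851.852 = 143.688/851.852 = 0.1687.

16.87 wt%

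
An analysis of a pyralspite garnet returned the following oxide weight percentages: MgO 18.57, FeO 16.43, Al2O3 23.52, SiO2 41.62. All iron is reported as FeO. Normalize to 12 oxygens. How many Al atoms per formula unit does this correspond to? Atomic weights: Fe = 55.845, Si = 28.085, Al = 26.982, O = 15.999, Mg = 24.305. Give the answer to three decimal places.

2.001 Al apfu

18.57 wt% MgO ÷ 40.304 g/mol = 0.46075 mol, giving 0.46075 Mg and 0.46075 O.
16.43 wt% FeO ÷ 71.844 g/mol = 0.22869 mol, giving 0.22869 Fe and 0.22869 O.
23.52 wt% Al2O3 ÷ 101.961 g/mol = 0.23068 mol, giving 0.46136 Al and 0.69204 O.
41.62 wt% SiO2 ÷ 60.083 g/mol = 0.69271 mol, giving 0.69271 Si and 1.38542 O.
Oxygen sums to 2.76690; scaling by 12/2.76690 = 4.33698 puts the formula on 12 O.
Al: 0.46136 × 4.33698 = 2.001 atoms per formula unit.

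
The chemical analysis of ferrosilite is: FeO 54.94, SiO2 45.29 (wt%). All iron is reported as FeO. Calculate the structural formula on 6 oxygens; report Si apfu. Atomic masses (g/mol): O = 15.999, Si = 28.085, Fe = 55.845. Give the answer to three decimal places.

1.990 Si apfu

FeO: 54.94/71.844 = 0.76471 mol → 0.76471 mol Fe, 0.76471 mol O.
SiO2: 45.29/60.083 = 0.75379 mol → 0.75379 mol Si, 1.50758 mol O.
Total oxygen = 2.27229 mol. Normalization factor = 6/2.27229 = 2.64051.
Si per 6 O = 0.75379 × 2.64051 = 1.990.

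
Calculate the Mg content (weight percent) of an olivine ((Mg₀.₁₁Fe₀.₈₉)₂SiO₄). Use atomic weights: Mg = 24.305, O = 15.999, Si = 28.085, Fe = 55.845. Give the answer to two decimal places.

Formula mass = 0.22·24.305 + 1.78·55.845 + 1·28.085 + 4·15.999 = 196.832 g/mol, of which 5.347 g is Mg.
So Mg makes up 5.347/196.832 = 0.0272 of the mass, i.e. 2.72%.

2.72 weight percent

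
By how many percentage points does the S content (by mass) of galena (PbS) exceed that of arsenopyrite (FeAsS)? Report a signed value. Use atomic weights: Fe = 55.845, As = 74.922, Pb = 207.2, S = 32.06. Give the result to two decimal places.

-6.29 percentage points

M(PbS) = 239.260 g/mol, so wt% S = 32.060/239.260 × 100 = 13.40%.
M(FeAsS) = 162.827 g/mol, so wt% S = 32.060/162.827 × 100 = 19.69%.
13.40 − 19.69 = -6.29 pp.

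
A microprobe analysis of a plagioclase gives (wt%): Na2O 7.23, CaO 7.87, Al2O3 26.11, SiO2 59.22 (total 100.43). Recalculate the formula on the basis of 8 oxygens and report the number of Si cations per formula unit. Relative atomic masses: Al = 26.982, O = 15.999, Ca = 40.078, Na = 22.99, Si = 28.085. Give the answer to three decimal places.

2.631 Si apfu

7.23 wt% Na2O ÷ 61.979 g/mol = 0.11665 mol, giving 0.23330 Na and 0.11665 O.
7.87 wt% CaO ÷ 56.077 g/mol = 0.14034 mol, giving 0.14034 Ca and 0.14034 O.
26.11 wt% Al2O3 ÷ 101.961 g/mol = 0.25608 mol, giving 0.51216 Al and 0.76824 O.
59.22 wt% SiO2 ÷ 60.083 g/mol = 0.98564 mol, giving 0.98564 Si and 1.97128 O.
Oxygen sums to 2.99651; scaling by 8/2.99651 = 2.66977 puts the formula on 8 O.
Si: 0.98564 × 2.66977 = 2.631 atoms per formula unit.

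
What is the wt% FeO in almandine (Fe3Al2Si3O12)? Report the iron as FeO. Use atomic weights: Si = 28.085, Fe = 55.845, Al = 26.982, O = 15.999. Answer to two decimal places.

M(Fe3Al2Si3O12) = 497.742 g/mol; M(FeO) = 71.844 g/mol.
Moles FeO per formula unit = 3 Fe ÷ 1 = 3.0000.
FeO fraction = (3.0000 × 71.844) / 497.742 = 215.532/497.742 = 0.4330.

43.30 wt%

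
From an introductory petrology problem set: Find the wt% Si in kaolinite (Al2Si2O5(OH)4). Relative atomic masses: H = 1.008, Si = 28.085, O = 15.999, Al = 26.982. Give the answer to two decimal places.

M(Al2Si2O5(OH)4) = 258.157 g/mol.
Si contributes 2 × 28.085 = 56.170 g per mole.
56.170/258.157 = 0.2176 → 21.76%.

21.76 mass %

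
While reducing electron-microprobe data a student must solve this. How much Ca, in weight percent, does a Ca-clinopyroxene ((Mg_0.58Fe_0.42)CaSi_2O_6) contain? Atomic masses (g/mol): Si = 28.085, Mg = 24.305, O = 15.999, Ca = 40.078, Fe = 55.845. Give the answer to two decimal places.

Molar mass of (Mg_0.58Fe_0.42)CaSi_2O_6: 0.58×24.305 + 0.42×55.845 + 1×40.078 + 2×28.085 + 6×15.999 = 229.794 g/mol.
Mass of Ca per formula unit: 1 × 40.078 = 40.078 g.
Weight fraction Ca = 40.078 / 229.794 = 0.1744.

17.44 weight percent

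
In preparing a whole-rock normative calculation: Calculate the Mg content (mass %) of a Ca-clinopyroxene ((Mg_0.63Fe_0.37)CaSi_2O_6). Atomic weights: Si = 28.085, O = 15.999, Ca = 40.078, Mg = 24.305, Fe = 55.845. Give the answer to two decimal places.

Molar mass of (Mg_0.63Fe_0.37)CaSi_2O_6: 0.63*24.305 + 0.37*55.845 + 1*40.078 + 2*28.085 + 6*15.999 = 228.217 g/mol.
Mass of Mg per formula unit: 0.63 × 24.305 = 15.312 g.
Weight fraction Mg = 15.312 / 228.217 = 0.0671.

6.71 mass %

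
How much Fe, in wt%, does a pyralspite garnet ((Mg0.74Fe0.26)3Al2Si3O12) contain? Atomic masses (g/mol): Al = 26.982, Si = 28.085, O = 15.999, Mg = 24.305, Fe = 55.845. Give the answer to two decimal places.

Molar mass of (Mg0.74Fe0.26)3Al2Si3O12: 2.22×24.305 + 0.78×55.845 + 2×26.982 + 3×28.085 + 12×15.999 = 427.723 g/mol.
Mass of Fe per formula unit: 0.78 × 55.845 = 43.559 g.
Weight fraction Fe = 43.559 / 427.723 = 0.1018.

10.18 wt%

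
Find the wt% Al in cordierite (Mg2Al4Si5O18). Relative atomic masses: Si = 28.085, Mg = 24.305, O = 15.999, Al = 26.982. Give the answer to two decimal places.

Molar mass of Mg2Al4Si5O18: 2*24.305 + 4*26.982 + 5*28.085 + 18*15.999 = 584.945 g/mol.
Mass of Al per formula unit: 4 × 26.982 = 107.928 g.
Weight fraction Al = 107.928 / 584.945 = 0.1845.

18.45 weight percent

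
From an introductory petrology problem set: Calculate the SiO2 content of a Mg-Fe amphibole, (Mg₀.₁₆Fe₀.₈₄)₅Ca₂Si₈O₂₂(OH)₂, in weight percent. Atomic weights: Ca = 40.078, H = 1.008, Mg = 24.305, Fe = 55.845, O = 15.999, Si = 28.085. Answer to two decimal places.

Formula mass = 944.821 g/mol.
8 Si → 8.0000 mol SiO2 per formula unit; M(SiO2) = 60.083, so SiO2 mass = 480.664 g.
480.664/944.821 × 100 = 50.87 wt%.

50.87 wt%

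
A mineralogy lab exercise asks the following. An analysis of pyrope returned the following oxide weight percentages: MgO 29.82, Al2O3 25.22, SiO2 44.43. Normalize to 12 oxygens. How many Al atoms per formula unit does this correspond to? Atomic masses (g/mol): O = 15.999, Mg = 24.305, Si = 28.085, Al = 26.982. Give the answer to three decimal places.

29.82 wt% MgO ÷ 40.304 g/mol = 0.73988 mol, giving 0.73988 Mg and 0.73988 O.
25.22 wt% Al2O3 ÷ 101.961 g/mol = 0.24735 mol, giving 0.49470 Al and 0.74205 O.
44.43 wt% SiO2 ÷ 60.083 g/mol = 0.73948 mol, giving 0.73948 Si and 1.47896 O.
Oxygen sums to 2.96089; scaling by 12/2.96089 = 4.05284 puts the formula on 12 O.
Al: 0.49470 × 4.05284 = 2.005 atoms per formula unit.

2.005 Al apfu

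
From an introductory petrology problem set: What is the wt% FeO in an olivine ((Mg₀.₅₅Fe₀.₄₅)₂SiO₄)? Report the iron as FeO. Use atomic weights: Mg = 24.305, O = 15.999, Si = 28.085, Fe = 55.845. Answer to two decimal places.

M((Mg₀.₅₅Fe₀.₄₅)₂SiO₄) = 169.077 g/mol; M(FeO) = 71.844 g/mol.
Moles FeO per formula unit = 0.90 Fe ÷ 1 = 0.9000.
FeO fraction = (0.9000 × 71.844) / 169.077 = 64.660/169.077 = 0.3824.

38.24 wt%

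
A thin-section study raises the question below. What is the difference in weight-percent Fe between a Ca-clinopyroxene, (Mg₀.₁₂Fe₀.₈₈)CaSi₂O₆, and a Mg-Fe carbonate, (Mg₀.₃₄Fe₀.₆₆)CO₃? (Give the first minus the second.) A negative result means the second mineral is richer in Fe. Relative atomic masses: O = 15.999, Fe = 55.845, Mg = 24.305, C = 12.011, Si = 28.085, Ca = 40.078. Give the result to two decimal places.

-14.94 percentage points

M((Mg₀.₁₂Fe₀.₈₈)CaSi₂O₆) = 244.302 g/mol, so wt% Fe = 49.144/244.302 × 100 = 20.12%.
M((Mg₀.₃₄Fe₀.₆₆)CO₃) = 105.129 g/mol, so wt% Fe = 36.858/105.129 × 100 = 35.06%.
20.12 − 35.06 = -14.94 pp.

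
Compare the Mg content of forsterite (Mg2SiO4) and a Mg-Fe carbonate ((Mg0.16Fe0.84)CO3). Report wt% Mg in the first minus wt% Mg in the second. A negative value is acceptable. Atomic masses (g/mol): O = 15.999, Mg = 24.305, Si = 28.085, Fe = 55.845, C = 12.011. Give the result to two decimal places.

First mineral: 48.610 g Mg in 140.691 g formula = 34.55 wt% Mg.
Second mineral: 3.889 g Mg in 110.807 g formula = 3.51 wt% Mg.
34.55% − 3.51% gives a difference of 31.04 percentage points.

31.04 percentage points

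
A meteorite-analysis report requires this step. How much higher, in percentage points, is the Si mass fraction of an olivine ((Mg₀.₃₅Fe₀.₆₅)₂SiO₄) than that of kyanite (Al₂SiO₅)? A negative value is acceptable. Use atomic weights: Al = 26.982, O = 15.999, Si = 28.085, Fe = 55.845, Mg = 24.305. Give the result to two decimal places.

-1.87 percentage points

First mineral: 28.085 g Si in 181.693 g formula = 15.46 wt% Si.
Second mineral: 28.085 g Si in 162.044 g formula = 17.33 wt% Si.
15.46% − 17.33% gives a difference of -1.87 percentage points.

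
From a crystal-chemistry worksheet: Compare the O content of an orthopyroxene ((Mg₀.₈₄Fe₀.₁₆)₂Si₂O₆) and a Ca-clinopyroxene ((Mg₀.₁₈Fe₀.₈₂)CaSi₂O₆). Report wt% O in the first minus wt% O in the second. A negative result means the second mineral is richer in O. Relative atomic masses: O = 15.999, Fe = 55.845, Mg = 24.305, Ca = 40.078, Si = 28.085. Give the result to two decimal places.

O in (Mg₀.₈₄Fe₀.₁₆)₂Si₂O₆: molar mass 210.867 g/mol; 6×15.999 = 95.994 g → 45.52 wt%.
O in (Mg₀.₁₈Fe₀.₈₂)CaSi₂O₆: molar mass 242.410 g/mol; 6×15.999 = 95.994 g → 39.60 wt%.
Difference = 45.52 − 39.60 = 5.92 percentage points.

5.92 percentage points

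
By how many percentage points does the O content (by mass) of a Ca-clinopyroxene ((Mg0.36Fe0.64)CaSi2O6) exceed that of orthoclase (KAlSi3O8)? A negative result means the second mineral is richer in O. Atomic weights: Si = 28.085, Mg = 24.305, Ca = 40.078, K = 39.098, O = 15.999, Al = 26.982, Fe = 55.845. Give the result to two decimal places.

First mineral: 95.994 g O in 236.733 g formula = 40.55 wt% O.
Second mineral: 127.992 g O in 278.327 g formula = 45.99 wt% O.
40.55% − 45.99% gives a difference of -5.44 percentage points.

-5.44 percentage points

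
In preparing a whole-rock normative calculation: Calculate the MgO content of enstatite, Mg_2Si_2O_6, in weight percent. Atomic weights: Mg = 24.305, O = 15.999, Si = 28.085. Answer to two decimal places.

40.15 wt%

M(Mg_2Si_2O_6) = 200.774 g/mol; M(MgO) = 40.304 g/mol.
Moles MgO per formula unit = 2 Mg ÷ 1 = 2.0000.
MgO fraction = (2.0000 × 40.304) / 200.774 = 80.608/200.774 = 0.4015.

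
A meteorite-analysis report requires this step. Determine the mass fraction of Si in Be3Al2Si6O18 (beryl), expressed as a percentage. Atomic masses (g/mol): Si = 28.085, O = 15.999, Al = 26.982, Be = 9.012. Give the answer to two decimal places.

31.35 weight percent

M(Be3Al2Si6O18) = 537.492 g/mol.
Si contributes 6 × 28.085 = 168.510 g per mole.
168.510/537.492 = 0.3135 → 31.35%.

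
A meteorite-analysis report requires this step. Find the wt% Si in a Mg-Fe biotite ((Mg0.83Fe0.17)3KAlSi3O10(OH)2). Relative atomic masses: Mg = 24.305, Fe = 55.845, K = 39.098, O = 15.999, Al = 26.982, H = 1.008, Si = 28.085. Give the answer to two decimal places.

M((Mg0.83Fe0.17)3KAlSi3O10(OH)2) = 433.339 g/mol.
Si contributes 3 × 28.085 = 84.255 g per mole.
84.255/433.339 = 0.1944 → 19.44%.

19.44 weight percent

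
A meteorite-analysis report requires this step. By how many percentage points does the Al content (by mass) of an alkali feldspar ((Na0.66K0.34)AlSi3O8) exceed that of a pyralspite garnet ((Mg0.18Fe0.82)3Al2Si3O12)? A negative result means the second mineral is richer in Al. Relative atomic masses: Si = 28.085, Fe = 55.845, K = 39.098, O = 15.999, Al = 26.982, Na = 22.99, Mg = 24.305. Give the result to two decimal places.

-1.15 percentage points

Al in (Na0.66K0.34)AlSi3O8: molar mass 267.696 g/mol; 1×26.982 = 26.982 g → 10.08 wt%.
Al in (Mg0.18Fe0.82)3Al2Si3O12: molar mass 480.710 g/mol; 2×26.982 = 53.964 g → 11.23 wt%.
Difference = 10.08 − 11.23 = -1.15 percentage points.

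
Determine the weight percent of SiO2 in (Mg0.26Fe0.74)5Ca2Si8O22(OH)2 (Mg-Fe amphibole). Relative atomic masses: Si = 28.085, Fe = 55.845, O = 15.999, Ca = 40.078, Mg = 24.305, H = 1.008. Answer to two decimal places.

Molar mass of (Mg0.26Fe0.74)5Ca2Si8O22(OH)2 = 1.30·24.305 + 3.70·55.845 + 2·40.078 + 8·28.085 + 24·15.999 + 2·1.008 = 929.051 g/mol.
Each formula unit contains 8 Si, equivalent to 8/1 = 8.0000 mol SiO2.
M(SiO2) = 1×28.085 + 2×15.999 = 60.083 g/mol.
Mass of SiO2 per formula unit = 8.0000 × 60.083 = 480.664 g.
SiO2 wt% = 480.664 / 929.051 × 100 = 51.74%.

51.74 wt%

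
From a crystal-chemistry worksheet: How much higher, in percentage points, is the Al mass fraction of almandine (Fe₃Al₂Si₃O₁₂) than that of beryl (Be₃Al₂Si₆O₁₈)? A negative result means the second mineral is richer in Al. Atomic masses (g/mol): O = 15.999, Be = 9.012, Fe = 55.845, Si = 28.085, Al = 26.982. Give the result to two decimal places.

First mineral: 53.964 g Al in 497.742 g formula = 10.84 wt% Al.
Second mineral: 53.964 g Al in 537.492 g formula = 10.04 wt% Al.
10.84% − 10.04% gives a difference of 0.80 percentage points.

0.80 percentage points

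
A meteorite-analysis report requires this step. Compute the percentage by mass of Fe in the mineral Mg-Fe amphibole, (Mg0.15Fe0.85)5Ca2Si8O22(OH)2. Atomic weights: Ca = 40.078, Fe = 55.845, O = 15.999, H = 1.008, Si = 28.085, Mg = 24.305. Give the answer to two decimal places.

Formula mass = 0.75*24.305 + 4.25*55.845 + 2*40.078 + 8*28.085 + 24*15.999 + 2*1.008 = 946.398 g/mol, of which 237.341 g is Fe.
So Fe makes up 237.341/946.398 = 0.2508 of the mass, i.e. 25.08%.

25.08 weight percent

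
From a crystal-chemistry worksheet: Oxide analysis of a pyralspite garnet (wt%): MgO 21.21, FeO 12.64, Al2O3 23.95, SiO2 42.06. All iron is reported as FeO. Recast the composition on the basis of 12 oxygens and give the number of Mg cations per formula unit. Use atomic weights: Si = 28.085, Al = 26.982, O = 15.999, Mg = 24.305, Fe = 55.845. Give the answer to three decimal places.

MgO (M=40.304): mol = 0.52625; Mg = 0.52625, O = 0.52625.
FeO (M=71.844): mol = 0.17594; Fe = 0.17594, O = 0.17594.
Al2O3 (M=101.961): mol = 0.23489; Al = 0.46978, O = 0.70467.
SiO2 (M=60.083): mol = 0.70003; Si = 0.70003, O = 1.40006.
ΣO = 2.80692; factor = 12/ΣO = 4.27515.
Mg apfu = 0.52625 × 4.27515 = 2.250.

2.250 Mg apfu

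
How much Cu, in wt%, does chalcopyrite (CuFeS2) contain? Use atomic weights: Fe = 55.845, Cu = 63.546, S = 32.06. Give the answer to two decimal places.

Formula mass = 1*63.546 + 1*55.845 + 2*32.06 = 183.511 g/mol, of which 63.546 g is Cu.
So Cu makes up 63.546/183.511 = 0.3463 of the mass, i.e. 34.63%.

34.63 wt%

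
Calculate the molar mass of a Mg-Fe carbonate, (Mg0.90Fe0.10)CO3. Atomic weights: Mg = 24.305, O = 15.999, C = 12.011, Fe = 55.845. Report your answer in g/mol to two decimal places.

87.47 g/mol

Mg: 0.90 × 24.305 = 21.8745
Fe: 0.10 × 55.845 = 5.5845
C: 1 × 12.011 = 12.0110
O: 3 × 15.999 = 47.9970
Summing the contributions gives the formula mass.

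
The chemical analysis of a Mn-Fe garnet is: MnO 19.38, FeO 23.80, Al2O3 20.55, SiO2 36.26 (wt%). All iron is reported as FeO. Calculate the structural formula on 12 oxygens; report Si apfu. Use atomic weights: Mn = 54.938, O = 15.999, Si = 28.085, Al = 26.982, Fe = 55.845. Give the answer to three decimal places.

MnO (M=70.937): mol = 0.27320; Mn = 0.27320, O = 0.27320.
FeO (M=71.844): mol = 0.33127; Fe = 0.33127, O = 0.33127.
Al2O3 (M=101.961): mol = 0.20155; Al = 0.40310, O = 0.60465.
SiO2 (M=60.083): mol = 0.60350; Si = 0.60350, O = 1.20700.
ΣO = 2.41612; factor = 12/ΣO = 4.96664.
Si apfu = 0.60350 × 4.96664 = 2.997.

2.997 Si apfu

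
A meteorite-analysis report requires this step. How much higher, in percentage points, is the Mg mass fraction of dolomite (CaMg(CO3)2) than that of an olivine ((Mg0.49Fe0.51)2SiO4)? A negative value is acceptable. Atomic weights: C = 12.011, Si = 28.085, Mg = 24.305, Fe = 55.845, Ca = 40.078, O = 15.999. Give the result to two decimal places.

-0.60 percentage points

M(CaMg(CO3)2) = 184.399 g/mol, so wt% Mg = 24.305/184.399 × 100 = 13.18%.
M((Mg0.49Fe0.51)2SiO4) = 172.862 g/mol, so wt% Mg = 23.819/172.862 × 100 = 13.78%.
13.18 − 13.78 = -0.60 pp.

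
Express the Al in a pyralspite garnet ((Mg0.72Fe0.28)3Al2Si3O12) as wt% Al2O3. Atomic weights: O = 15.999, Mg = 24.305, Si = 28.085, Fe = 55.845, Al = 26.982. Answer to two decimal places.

Formula mass = 429.616 g/mol.
2 Al → 1.0000 mol Al2O3 per formula unit; M(Al2O3) = 101.961, so Al2O3 mass = 101.961 g.
101.961/429.616 × 100 = 23.73 wt%.

23.73 wt%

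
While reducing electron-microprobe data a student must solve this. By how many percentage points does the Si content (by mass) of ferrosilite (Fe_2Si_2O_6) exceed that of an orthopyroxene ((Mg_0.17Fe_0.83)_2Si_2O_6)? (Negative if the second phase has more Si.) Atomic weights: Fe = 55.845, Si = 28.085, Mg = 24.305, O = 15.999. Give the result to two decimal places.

First mineral: 56.170 g Si in 263.854 g formula = 21.29 wt% Si.
Second mineral: 56.170 g Si in 253.130 g formula = 22.19 wt% Si.
21.29% − 22.19% gives a difference of -0.90 percentage points.

-0.90 percentage points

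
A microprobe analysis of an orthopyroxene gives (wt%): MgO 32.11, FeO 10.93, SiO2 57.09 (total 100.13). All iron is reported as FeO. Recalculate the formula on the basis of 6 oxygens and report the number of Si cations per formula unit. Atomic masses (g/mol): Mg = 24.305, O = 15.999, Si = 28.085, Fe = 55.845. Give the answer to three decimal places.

32.11 wt% MgO ÷ 40.304 g/mol = 0.79670 mol, giving 0.79670 Mg and 0.79670 O.
10.93 wt% FeO ÷ 71.844 g/mol = 0.15214 mol, giving 0.15214 Fe and 0.15214 O.
57.09 wt% SiO2 ÷ 60.083 g/mol = 0.95019 mol, giving 0.95019 Si and 1.90038 O.
Oxygen sums to 2.84922; scaling by 6/2.84922 = 2.10584 puts the formula on 6 O.
Si: 0.95019 × 2.10584 = 2.001 atoms per formula unit.

2.001 Si apfu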